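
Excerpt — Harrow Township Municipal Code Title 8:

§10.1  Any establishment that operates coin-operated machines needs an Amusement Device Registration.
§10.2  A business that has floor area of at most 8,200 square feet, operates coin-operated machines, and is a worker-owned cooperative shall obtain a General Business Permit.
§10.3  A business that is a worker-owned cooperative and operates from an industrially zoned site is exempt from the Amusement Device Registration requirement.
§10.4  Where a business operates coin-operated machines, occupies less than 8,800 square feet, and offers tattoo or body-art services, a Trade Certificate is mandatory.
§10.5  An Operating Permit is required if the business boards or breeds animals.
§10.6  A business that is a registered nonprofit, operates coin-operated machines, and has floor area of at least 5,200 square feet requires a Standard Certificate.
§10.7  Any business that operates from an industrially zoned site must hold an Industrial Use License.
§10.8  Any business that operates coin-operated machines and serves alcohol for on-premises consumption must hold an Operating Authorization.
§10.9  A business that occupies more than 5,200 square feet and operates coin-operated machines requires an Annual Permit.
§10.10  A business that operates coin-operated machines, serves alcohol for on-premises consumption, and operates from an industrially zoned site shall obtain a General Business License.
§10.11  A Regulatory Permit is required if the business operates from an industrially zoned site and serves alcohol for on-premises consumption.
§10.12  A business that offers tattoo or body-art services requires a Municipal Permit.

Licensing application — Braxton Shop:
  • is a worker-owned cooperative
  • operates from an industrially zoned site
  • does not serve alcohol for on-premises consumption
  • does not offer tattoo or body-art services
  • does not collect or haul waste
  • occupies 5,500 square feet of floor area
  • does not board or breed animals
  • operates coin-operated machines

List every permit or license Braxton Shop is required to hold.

Annual Permit, General Business Permit, Industrial Use License

§10.1 operates coin-operated machines → Amusement Device Registration required.
§10.2 floor area 5,500 square feet ≤ 8,200 square feet; operates coin-operated machines; is a worker-owned cooperative → General Business Permit required.
§10.3 is a worker-owned cooperative; operates from an industrially zoned site → exempt from Amusement Device Registration.
§10.4 operates coin-operated machines; floor area 5,500 square feet < 8,800 square feet; does not offer tattoo or body-art services → Trade Certificate not required.
§10.5 does not board or breed animals → Operating Permit not required.
§10.6 is a worker-owned cooperative (not: is a registered nonprofit); operates coin-operated machines; floor area 5,500 square feet ≥ 5,200 square feet → Standard Certificate not required.
§10.7 operates from an industrially zoned site → Industrial Use License required.
§10.8 operates coin-operated machines; does not serve alcohol for on-premises consumption → Operating Authorization not required.
§10.9 floor area 5,500 square feet > 5,200 square feet; operates coin-operated machines → Annual Permit required.
§10.10 operates coin-operated machines; does not serve alcohol for on-premises consumption; operates from an industrially zoned site → General Business License not required.
§10.11 operates from an industrially zoned site; does not serve alcohol for on-premises consumption → Regulatory Permit not required.
§10.12 does not offer tattoo or body-art services → Municipal Permit not required.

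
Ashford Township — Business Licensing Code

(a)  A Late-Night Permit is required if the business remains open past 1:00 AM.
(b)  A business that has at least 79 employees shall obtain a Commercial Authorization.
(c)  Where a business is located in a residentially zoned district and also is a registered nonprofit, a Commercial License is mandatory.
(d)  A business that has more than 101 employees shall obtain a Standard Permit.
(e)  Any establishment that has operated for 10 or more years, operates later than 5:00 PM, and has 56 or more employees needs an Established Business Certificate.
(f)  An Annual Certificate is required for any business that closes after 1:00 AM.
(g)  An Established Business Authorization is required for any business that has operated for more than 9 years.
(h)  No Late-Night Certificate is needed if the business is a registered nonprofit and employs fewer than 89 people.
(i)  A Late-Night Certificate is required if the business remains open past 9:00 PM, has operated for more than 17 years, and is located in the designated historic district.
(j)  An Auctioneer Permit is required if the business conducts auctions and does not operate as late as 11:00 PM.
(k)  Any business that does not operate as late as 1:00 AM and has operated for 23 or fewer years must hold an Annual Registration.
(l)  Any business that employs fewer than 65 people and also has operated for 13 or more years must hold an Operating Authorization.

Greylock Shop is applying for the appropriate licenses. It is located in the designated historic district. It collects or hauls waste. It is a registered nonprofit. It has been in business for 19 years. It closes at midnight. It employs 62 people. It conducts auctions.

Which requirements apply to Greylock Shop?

Annual Registration, Established Business Authorization, Established Business Certificate, Operating Authorization

(a) closes midnight, at/before 1:00 AM → Late-Night Permit not required.
(b) employees 62 < 79 → Commercial Authorization not required.
(c) is located in the designated historic district (not: is located in a residentially zoned district); is a registered nonprofit → Commercial License not required.
(d) employees 62 ≤ 101 → Standard Permit not required.
(e) years in business 19 ≥ 10; closes midnight, after 5:00 PM; employees 62 ≥ 56 → Established Business Certificate required.
(f) closes midnight, at/before 1:00 AM → Annual Certificate not required.
(g) years in business 19 > 9 → Established Business Authorization required.
(h) is a registered nonprofit; employees 62 < 89 → exempt from Late-Night Certificate.
(i) closes midnight, after 9:00 PM; years in business 19 > 17; is located in the designated historic district → Late-Night Certificate required.
(j) conducts auctions; closes midnight, after 11:00 PM → Auctioneer Permit not required.
(k) closes midnight, at/before 1:00 AM; years in business 19 ≤ 23 → Annual Registration required.
(l) employees 62 < 65; years in business 19 ≥ 13 → Operating Authorization required.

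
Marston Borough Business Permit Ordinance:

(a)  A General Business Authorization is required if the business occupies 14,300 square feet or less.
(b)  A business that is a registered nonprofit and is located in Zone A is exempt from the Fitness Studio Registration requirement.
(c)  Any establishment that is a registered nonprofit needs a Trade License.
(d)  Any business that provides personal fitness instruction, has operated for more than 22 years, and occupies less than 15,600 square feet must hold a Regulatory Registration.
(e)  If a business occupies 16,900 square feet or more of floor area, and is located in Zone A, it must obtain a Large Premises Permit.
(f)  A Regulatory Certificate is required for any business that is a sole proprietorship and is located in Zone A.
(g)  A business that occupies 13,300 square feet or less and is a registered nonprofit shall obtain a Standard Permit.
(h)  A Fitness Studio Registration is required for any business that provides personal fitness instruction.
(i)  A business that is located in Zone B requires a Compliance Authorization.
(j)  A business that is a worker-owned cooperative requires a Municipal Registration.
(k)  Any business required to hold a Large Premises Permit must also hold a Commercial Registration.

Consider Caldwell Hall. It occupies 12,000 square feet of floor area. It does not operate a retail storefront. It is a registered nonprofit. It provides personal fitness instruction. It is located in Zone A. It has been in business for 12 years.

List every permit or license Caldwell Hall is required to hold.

General Business Authorization, Standard Permit, Trade License

(a) floor area 12,000 square feet ≤ 14,300 square feet → General Business Authorization required.
(b) is a registered nonprofit; is located in Zone A → exempt from Fitness Studio Registration.
(c) is a registered nonprofit → Trade License required.
(d) provides personal fitness instruction; years in business 12 ≤ 22; floor area 12,000 square feet < 15,600 square feet → Regulatory Registration not required.
(e) floor area 12,000 square feet < 16,900 square feet; is located in Zone A → Large Premises Permit not required.
(f) is a registered nonprofit (not: is a sole proprietorship); is located in Zone A → Regulatory Certificate not required.
(g) floor area 12,000 square feet ≤ 13,300 square feet; is a registered nonprofit → Standard Permit required.
(h) provides personal fitness instruction → Fitness Studio Registration required.
(i) is located in Zone A (not: is located in Zone B) → Compliance Authorization not required.
(j) is a registered nonprofit (not: is a worker-owned cooperative) → Municipal Registration not required.
(k) Large Premises Permit is not required → no effect.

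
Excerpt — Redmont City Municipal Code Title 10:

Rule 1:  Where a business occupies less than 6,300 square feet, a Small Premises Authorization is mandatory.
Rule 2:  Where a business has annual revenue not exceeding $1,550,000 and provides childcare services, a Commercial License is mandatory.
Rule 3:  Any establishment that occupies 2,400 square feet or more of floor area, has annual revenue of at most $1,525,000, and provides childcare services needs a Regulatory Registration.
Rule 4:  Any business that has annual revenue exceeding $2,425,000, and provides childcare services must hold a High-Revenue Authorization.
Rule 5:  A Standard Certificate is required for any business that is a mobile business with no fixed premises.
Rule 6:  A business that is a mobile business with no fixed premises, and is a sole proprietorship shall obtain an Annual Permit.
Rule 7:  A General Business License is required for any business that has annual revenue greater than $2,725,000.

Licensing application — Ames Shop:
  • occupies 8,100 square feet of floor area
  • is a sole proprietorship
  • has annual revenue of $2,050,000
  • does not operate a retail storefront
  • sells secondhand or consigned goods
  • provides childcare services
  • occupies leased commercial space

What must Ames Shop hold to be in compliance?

Rule 1: floor area 8,100 square feet ≥ 6,300 square feet → Small Premises Authorization not required.
Rule 2: revenue $2,050,000 > $1,550,000; provides childcare services → Commercial License not required.
Rule 3: floor area 8,100 square feet ≥ 2,400 square feet; revenue $2,050,000 > $1,525,000; provides childcare services → Regulatory Registration not required.
Rule 4: revenue $2,050,000 ≤ $2,425,000; provides childcare services → High-Revenue Authorization not required.
Rule 5: occupies leased commercial space (not: is a mobile business with no fixed premises) → Standard Certificate not required.
Rule 6: occupies leased commercial space (not: is a mobile business with no fixed premises); is a sole proprietorship → Annual Permit not required.
Rule 7: revenue $2,050,000 ≤ $2,725,000 → General Business License not required.

None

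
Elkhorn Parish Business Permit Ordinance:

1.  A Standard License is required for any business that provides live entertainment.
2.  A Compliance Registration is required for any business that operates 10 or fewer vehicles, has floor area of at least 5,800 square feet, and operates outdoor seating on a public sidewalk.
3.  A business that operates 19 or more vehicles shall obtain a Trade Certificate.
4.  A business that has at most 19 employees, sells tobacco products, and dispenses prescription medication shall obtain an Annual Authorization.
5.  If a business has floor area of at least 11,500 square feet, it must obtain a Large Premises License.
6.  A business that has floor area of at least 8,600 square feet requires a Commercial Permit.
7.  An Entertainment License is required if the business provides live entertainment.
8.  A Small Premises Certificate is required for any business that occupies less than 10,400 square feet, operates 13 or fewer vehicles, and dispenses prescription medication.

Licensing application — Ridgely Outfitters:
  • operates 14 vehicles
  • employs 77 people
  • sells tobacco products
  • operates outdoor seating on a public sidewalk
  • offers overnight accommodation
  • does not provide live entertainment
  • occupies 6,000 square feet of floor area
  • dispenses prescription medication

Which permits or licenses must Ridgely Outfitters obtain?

None

1. does not provide live entertainment → Standard License not required.
2. vehicles 14 > 10; floor area 6,000 square feet ≥ 5,800 square feet; operates outdoor seating on a public sidewalk → Compliance Registration not required.
3. vehicles 14 < 19 → Trade Certificate not required.
4. employees 77 > 19; sells tobacco products; dispenses prescription medication → Annual Authorization not required.
5. floor area 6,000 square feet < 11,500 square feet → Large Premises License not required.
6. floor area 6,000 square feet < 8,600 square feet → Commercial Permit not required.
7. does not provide live entertainment → Entertainment License not required.
8. floor area 6,000 square feet < 10,400 square feet; vehicles 14 > 13; dispenses prescription medication → Small Premises Certificate not required.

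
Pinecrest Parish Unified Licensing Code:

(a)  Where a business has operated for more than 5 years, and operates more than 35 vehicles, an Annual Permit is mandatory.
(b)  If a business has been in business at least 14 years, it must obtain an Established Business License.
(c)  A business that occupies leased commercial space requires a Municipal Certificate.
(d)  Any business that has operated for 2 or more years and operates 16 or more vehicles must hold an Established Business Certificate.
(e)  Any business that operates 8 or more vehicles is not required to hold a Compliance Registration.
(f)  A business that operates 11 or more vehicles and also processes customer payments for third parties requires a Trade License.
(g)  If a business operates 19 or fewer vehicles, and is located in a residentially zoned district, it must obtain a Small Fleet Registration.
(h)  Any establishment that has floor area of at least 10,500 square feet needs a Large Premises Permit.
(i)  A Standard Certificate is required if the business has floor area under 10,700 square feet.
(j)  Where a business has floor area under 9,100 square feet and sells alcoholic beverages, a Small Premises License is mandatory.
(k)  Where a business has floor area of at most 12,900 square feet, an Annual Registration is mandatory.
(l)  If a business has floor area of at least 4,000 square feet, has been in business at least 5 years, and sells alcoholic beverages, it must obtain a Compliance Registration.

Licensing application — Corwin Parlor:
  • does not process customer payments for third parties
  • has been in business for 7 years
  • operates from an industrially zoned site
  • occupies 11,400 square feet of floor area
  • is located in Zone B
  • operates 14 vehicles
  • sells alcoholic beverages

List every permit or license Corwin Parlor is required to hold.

Annual Registration, Large Premises Permit

(a) years in business 7 > 5; vehicles 14 ≤ 35 → Annual Permit not required.
(b) years in business 7 < 14 → Established Business License not required.
(c) operates from an industrially zoned site (not: occupies leased commercial space) → Municipal Certificate not required.
(d) years in business 7 ≥ 2; vehicles 14 < 16 → Established Business Certificate not required.
(e) vehicles 14 ≥ 8 → exempt from Compliance Registration.
(f) vehicles 14 ≥ 11; does not process customer payments for third parties → Trade License not required.
(g) vehicles 14 ≤ 19; is located in Zone B (not: is located in a residentially zoned district) → Small Fleet Registration not required.
(h) floor area 11,400 square feet ≥ 10,500 square feet → Large Premises Permit required.
(i) floor area 11,400 square feet ≥ 10,700 square feet → Standard Certificate not required.
(j) floor area 11,400 square feet ≥ 9,100 square feet; sells alcoholic beverages → Small Premises License not required.
(k) floor area 11,400 square feet ≤ 12,900 square feet → Annual Registration required.
(l) floor area 11,400 square feet ≥ 4,000 square feet; years in business 7 ≥ 5; sells alcoholic beverages → Compliance Registration required.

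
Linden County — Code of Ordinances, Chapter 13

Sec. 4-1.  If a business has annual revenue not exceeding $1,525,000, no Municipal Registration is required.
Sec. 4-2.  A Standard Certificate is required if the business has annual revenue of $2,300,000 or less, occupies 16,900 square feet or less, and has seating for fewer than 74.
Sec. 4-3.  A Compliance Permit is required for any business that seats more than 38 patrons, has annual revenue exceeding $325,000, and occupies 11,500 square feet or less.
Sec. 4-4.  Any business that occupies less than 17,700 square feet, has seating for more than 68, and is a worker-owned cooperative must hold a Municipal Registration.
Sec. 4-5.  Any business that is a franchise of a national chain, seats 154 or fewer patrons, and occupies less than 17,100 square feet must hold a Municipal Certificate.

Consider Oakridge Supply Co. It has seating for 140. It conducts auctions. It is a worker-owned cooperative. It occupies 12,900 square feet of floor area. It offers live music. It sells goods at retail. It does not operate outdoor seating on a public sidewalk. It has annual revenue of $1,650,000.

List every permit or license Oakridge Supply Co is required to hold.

Municipal Registration

Sec. 4-1. revenue $1,650,000 > $1,525,000 → Municipal Registration exemption does not apply.
Sec. 4-2. revenue $1,650,000 ≤ $2,300,000; floor area 12,900 square feet ≤ 16,900 square feet; seating 140 ≥ 74 → Standard Certificate not required.
Sec. 4-3. seating 140 > 38; revenue $1,650,000 > $325,000; floor area 12,900 square feet > 11,500 square feet → Compliance Permit not required.
Sec. 4-4. floor area 12,900 square feet < 17,700 square feet; seating 140 > 68; is a worker-owned cooperative → Municipal Registration required.
Sec. 4-5. is a worker-owned cooperative (not: is a franchise of a national chain); seating 140 ≤ 154; floor area 12,900 square feet < 17,100 square feet → Municipal Certificate not required.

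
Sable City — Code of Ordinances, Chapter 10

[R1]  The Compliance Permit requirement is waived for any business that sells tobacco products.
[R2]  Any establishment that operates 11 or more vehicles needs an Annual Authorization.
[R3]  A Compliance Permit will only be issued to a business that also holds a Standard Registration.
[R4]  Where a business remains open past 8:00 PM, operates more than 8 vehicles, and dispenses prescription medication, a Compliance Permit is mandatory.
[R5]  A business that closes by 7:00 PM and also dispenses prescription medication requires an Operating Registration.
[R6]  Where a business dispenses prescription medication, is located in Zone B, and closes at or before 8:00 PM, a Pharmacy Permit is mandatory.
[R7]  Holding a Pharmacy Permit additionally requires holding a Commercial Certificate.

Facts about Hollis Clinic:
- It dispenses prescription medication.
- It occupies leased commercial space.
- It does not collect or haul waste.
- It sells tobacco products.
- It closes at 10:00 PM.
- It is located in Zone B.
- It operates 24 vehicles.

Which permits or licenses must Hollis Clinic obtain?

[R1] sells tobacco products → exempt from Compliance Permit.
[R2] vehicles 24 ≥ 11 → Annual Authorization required.
[R3] Compliance Permit is not required → no effect.
[R4] closes 10:00 PM, after 8:00 PM; vehicles 24 > 8; dispenses prescription medication → Compliance Permit required.
[R5] closes 10:00 PM, after 7:00 PM; dispenses prescription medication → Operating Registration not required.
[R6] dispenses prescription medication; is located in Zone B; closes 10:00 PM, after 8:00 PM → Pharmacy Permit not required.
[R7] Pharmacy Permit is not required → no effect.

Annual Authorization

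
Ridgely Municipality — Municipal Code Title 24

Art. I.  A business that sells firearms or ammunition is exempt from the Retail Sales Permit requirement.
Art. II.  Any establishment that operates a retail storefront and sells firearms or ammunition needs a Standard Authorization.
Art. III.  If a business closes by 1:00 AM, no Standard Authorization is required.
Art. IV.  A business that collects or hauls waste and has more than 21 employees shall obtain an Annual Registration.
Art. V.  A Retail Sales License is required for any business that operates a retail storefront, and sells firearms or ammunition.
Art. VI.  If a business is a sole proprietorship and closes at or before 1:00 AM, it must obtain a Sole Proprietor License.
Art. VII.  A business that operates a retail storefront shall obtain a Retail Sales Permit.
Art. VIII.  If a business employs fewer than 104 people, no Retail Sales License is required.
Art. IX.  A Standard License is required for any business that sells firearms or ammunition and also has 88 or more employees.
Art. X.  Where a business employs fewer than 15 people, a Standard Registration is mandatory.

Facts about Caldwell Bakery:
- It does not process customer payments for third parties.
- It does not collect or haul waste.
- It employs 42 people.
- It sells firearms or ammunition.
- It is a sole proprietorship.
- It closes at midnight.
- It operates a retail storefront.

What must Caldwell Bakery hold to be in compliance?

Art. I. sells firearms or ammunition → exempt from Retail Sales Permit.
Art. II. operates a retail storefront; sells firearms or ammunition → Standard Authorization required.
Art. III. closes midnight, at/before 1:00 AM → exempt from Standard Authorization.
Art. IV. does not collect or haul waste; employees 42 > 21 → Annual Registration not required.
Art. V. operates a retail storefront; sells firearms or ammunition → Retail Sales License required.
Art. VI. is a sole proprietorship; closes midnight, at/before 1:00 AM → Sole Proprietor License required.
Art. VII. operates a retail storefront → Retail Sales Permit required.
Art. VIII. employees 42 < 104 → exempt from Retail Sales License.
Art. IX. sells firearms or ammunition; employees 42 < 88 → Standard License not required.
Art. X. employees 42 ≥ 15 → Standard Registration not required.

Sole Proprietor License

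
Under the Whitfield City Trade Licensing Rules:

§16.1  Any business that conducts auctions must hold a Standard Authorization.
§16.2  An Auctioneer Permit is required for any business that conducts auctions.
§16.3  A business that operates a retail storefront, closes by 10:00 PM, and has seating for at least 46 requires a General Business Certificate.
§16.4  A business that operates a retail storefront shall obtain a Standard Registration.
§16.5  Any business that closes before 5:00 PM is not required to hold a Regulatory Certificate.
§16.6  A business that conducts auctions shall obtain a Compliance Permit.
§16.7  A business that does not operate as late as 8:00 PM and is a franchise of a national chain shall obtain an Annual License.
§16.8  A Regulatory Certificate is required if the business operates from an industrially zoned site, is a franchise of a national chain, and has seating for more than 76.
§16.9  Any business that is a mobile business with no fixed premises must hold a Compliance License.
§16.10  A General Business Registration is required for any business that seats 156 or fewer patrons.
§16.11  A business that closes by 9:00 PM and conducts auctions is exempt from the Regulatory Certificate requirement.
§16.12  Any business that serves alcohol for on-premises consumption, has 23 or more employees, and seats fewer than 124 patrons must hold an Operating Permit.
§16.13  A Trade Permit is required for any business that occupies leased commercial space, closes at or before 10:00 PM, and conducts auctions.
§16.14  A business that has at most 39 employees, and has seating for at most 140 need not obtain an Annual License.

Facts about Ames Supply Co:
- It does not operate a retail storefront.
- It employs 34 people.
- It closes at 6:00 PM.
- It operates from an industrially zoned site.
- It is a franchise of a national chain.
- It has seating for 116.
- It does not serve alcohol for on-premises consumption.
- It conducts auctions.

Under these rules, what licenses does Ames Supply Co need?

Auctioneer Permit, Compliance Permit, General Business Registration, Standard Authorization

§16.1 conducts auctions → Standard Authorization required.
§16.2 conducts auctions → Auctioneer Permit required.
§16.3 does not operate a retail storefront; closes 6:00 PM, at/before 10:00 PM; seating 116 ≥ 46 → General Business Certificate not required.
§16.4 does not operate a retail storefront → Standard Registration not required.
§16.5 closes 6:00 PM, after 5:00 PM → Regulatory Certificate exemption does not apply.
§16.6 conducts auctions → Compliance Permit required.
§16.7 closes 6:00 PM, at/before 8:00 PM; is a franchise of a national chain → Annual License required.
§16.8 operates from an industrially zoned site; is a franchise of a national chain; seating 116 > 76 → Regulatory Certificate required.
§16.9 operates from an industrially zoned site (not: is a mobile business with no fixed premises) → Compliance License not required.
§16.10 seating 116 ≤ 156 → General Business Registration required.
§16.11 closes 6:00 PM, at/before 9:00 PM; conducts auctions → exempt from Regulatory Certificate.
§16.12 does not serve alcohol for on-premises consumption; employees 34 ≥ 23; seating 116 < 124 → Operating Permit not required.
§16.13 operates from an industrially zoned site (not: occupies leased commercial space); closes 6:00 PM, at/before 10:00 PM; conducts auctions → Trade Permit not required.
§16.14 employees 34 ≤ 39; seating 116 ≤ 140 → exempt from Annual License.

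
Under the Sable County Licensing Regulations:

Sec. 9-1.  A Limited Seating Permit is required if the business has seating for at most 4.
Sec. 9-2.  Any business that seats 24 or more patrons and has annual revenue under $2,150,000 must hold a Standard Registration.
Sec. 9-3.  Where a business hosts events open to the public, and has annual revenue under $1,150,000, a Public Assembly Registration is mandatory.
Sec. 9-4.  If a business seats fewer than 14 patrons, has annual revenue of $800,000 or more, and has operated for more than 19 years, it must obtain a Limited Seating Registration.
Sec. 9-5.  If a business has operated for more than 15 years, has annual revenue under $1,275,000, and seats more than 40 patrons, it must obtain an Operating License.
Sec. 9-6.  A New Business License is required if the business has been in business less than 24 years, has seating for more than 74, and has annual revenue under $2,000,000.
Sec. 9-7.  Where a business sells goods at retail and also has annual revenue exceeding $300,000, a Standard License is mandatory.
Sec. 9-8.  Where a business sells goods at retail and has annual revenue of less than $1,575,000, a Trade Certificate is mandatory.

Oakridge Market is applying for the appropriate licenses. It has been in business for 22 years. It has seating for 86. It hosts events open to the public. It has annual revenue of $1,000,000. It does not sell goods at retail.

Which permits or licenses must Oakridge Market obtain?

New Business License, Operating License, Public Assembly Registration, Standard Registration

Sec. 9-1. seating 86 > 4 → Limited Seating Permit not required.
Sec. 9-2. seating 86 ≥ 24; revenue $1,000,000 < $2,150,000 → Standard Registration required.
Sec. 9-3. hosts events open to the public; revenue $1,000,000 < $1,150,000 → Public Assembly Registration required.
Sec. 9-4. seating 86 ≥ 14; revenue $1,000,000 ≥ $800,000; years in business 22 > 19 → Limited Seating Registration not required.
Sec. 9-5. years in business 22 > 15; revenue $1,000,000 < $1,275,000; seating 86 > 40 → Operating License required.
Sec. 9-6. years in business 22 < 24; seating 86 > 74; revenue $1,000,000 < $2,000,000 → New Business License required.
Sec. 9-7. does not sell goods at retail; revenue $1,000,000 > $300,000 → Standard License not required.
Sec. 9-8. does not sell goods at retail; revenue $1,000,000 < $1,575,000 → Trade Certificate not required.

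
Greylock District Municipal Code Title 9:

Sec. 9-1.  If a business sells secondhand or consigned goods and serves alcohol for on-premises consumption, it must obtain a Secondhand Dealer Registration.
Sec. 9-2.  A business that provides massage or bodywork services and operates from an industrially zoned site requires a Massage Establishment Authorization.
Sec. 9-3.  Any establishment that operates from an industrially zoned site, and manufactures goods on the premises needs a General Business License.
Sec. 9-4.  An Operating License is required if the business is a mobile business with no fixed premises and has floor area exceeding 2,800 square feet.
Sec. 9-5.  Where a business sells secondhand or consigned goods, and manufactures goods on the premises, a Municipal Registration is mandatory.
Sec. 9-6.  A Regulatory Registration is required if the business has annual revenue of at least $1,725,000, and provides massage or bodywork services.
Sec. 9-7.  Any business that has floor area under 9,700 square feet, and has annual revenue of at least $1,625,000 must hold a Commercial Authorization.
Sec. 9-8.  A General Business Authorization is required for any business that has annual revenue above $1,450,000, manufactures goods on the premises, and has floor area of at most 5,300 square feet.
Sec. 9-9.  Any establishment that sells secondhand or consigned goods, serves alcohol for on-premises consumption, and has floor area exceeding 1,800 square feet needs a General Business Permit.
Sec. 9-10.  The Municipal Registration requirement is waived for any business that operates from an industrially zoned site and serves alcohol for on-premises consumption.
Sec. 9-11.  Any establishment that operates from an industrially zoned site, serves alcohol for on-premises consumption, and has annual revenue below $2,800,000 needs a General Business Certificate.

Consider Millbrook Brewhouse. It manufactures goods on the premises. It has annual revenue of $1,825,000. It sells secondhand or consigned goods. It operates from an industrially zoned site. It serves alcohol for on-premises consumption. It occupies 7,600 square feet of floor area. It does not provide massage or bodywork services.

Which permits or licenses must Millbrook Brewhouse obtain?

Commercial Authorization, General Business Certificate, General Business License, General Business Permit, Secondhand Dealer Registration

Sec. 9-1. sells secondhand or consigned goods; serves alcohol for on-premises consumption → Secondhand Dealer Registration required.
Sec. 9-2. does not provide massage or bodywork services; operates from an industrially zoned site → Massage Establishment Authorization not required.
Sec. 9-3. operates from an industrially zoned site; manufactures goods on the premises → General Business License required.
Sec. 9-4. operates from an industrially zoned site (not: is a mobile business with no fixed premises); floor area 7,600 square feet > 2,800 square feet → Operating License not required.
Sec. 9-5. sells secondhand or consigned goods; manufactures goods on the premises → Municipal Registration required.
Sec. 9-6. revenue $1,825,000 ≥ $1,725,000; does not provide massage or bodywork services → Regulatory Registration not required.
Sec. 9-7. floor area 7,600 square feet < 9,700 square feet; revenue $1,825,000 ≥ $1,625,000 → Commercial Authorization required.
Sec. 9-8. revenue $1,825,000 > $1,450,000; manufactures goods on the premises; floor area 7,600 square feet > 5,300 square feet → General Business Authorization not required.
Sec. 9-9. sells secondhand or consigned goods; serves alcohol for on-premises consumption; floor area 7,600 square feet > 1,800 square feet → General Business Permit required.
Sec. 9-10. operates from an industrially zoned site; serves alcohol for on-premises consumption → exempt from Municipal Registration.
Sec. 9-11. operates from an industrially zoned site; serves alcohol for on-premises consumption; revenue $1,825,000 < $2,800,000 → General Business Certificate required.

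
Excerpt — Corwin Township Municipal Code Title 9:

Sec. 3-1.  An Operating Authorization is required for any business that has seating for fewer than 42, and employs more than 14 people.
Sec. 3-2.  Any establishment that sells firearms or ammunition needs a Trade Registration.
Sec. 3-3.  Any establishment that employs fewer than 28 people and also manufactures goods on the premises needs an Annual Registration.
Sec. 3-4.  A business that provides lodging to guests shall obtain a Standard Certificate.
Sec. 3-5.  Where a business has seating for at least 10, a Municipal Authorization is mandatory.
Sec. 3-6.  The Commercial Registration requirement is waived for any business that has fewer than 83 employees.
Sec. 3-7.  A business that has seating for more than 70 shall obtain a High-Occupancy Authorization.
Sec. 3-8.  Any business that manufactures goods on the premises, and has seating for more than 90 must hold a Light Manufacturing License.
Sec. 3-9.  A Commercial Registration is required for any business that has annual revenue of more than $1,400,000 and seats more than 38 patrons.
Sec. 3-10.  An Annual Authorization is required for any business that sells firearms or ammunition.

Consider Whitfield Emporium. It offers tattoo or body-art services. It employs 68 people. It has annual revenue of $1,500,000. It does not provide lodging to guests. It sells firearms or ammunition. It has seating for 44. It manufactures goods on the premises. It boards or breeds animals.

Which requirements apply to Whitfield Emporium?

Annual Authorization, Municipal Authorization, Trade Registration

Sec. 3-1. seating 44 ≥ 42; employees 68 > 14 → Operating Authorization not required.
Sec. 3-2. sells firearms or ammunition → Trade Registration required.
Sec. 3-3. employees 68 ≥ 28; manufactures goods on the premises → Annual Registration not required.
Sec. 3-4. does not provide lodging to guests → Standard Certificate not required.
Sec. 3-5. seating 44 ≥ 10 → Municipal Authorization required.
Sec. 3-6. employees 68 < 83 → exempt from Commercial Registration.
Sec. 3-7. seating 44 ≤ 70 → High-Occupancy Authorization not required.
Sec. 3-8. manufactures goods on the premises; seating 44 ≤ 90 → Light Manufacturing License not required.
Sec. 3-9. revenue $1,500,000 > $1,400,000; seating 44 > 38 → Commercial Registration required.
Sec. 3-10. sells firearms or ammunition → Annual Authorization required.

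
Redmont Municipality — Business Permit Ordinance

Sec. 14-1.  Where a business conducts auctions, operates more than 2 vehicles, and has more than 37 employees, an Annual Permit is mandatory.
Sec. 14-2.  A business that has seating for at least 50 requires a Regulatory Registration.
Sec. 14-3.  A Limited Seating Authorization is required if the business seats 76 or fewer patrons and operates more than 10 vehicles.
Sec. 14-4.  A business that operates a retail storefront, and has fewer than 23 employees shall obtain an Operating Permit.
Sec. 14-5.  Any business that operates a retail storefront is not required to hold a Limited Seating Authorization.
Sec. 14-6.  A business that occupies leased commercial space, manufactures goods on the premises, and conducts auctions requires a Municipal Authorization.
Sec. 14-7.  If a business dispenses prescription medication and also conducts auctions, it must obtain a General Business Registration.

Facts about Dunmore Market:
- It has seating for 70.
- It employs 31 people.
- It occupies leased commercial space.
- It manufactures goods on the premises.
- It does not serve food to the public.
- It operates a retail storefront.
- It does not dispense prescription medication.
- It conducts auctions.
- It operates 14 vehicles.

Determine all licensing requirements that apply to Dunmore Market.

Municipal Authorization, Regulatory Registration

Sec. 14-1. conducts auctions; vehicles 14 > 2; employees 31 ≤ 37 → Annual Permit not required.
Sec. 14-2. seating 70 ≥ 50 → Regulatory Registration required.
Sec. 14-3. seating 70 ≤ 76; vehicles 14 > 10 → Limited Seating Authorization required.
Sec. 14-4. operates a retail storefront; employees 31 ≥ 23 → Operating Permit not required.
Sec. 14-5. operates a retail storefront → exempt from Limited Seating Authorization.
Sec. 14-6. occupies leased commercial space; manufactures goods on the premises; conducts auctions → Municipal Authorization required.
Sec. 14-7. does not dispense prescription medication; conducts auctions → General Business Registration not required.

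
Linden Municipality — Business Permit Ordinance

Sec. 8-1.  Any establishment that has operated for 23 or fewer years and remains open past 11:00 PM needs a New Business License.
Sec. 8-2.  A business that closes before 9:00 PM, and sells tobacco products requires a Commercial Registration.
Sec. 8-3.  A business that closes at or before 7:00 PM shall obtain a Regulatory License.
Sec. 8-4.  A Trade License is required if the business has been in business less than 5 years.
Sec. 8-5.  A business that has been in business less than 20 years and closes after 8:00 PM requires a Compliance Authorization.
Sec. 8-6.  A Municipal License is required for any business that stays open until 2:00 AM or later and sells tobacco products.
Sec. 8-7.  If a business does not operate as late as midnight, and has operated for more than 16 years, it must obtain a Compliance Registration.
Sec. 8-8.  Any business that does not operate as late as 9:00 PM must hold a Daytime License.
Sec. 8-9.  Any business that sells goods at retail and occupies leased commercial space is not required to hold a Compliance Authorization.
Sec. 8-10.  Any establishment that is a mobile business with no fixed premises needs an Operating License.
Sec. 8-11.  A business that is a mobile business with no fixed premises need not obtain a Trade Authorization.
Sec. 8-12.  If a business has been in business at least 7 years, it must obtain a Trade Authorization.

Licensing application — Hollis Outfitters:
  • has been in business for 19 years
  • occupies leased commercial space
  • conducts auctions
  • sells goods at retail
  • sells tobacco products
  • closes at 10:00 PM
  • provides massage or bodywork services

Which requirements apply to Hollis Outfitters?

Compliance Registration, Trade Authorization

Sec. 8-1. years in business 19 ≤ 23; closes 10:00 PM, at/before 11:00 PM → New Business License not required.
Sec. 8-2. closes 10:00 PM, after 9:00 PM; sells tobacco products → Commercial Registration not required.
Sec. 8-3. closes 10:00 PM, after 7:00 PM → Regulatory License not required.
Sec. 8-4. years in business 19 ≥ 5 → Trade License not required.
Sec. 8-5. years in business 19 < 20; closes 10:00 PM, after 8:00 PM → Compliance Authorization required.
Sec. 8-6. closes 10:00 PM, at/before 2:00 AM; sells tobacco products → Municipal License not required.
Sec. 8-7. closes 10:00 PM, at/before midnight; years in business 19 > 16 → Compliance Registration required.
Sec. 8-8. closes 10:00 PM, after 9:00 PM → Daytime License not required.
Sec. 8-9. sells goods at retail; occupies leased commercial space → exempt from Compliance Authorization.
Sec. 8-10. occupies leased commercial space (not: is a mobile business with no fixed premises) → Operating License not required.
Sec. 8-11. occupies leased commercial space (not: is a mobile business with no fixed premises) → Trade Authorization exemption does not apply.
Sec. 8-12. years in business 19 ≥ 7 → Trade Authorization required.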